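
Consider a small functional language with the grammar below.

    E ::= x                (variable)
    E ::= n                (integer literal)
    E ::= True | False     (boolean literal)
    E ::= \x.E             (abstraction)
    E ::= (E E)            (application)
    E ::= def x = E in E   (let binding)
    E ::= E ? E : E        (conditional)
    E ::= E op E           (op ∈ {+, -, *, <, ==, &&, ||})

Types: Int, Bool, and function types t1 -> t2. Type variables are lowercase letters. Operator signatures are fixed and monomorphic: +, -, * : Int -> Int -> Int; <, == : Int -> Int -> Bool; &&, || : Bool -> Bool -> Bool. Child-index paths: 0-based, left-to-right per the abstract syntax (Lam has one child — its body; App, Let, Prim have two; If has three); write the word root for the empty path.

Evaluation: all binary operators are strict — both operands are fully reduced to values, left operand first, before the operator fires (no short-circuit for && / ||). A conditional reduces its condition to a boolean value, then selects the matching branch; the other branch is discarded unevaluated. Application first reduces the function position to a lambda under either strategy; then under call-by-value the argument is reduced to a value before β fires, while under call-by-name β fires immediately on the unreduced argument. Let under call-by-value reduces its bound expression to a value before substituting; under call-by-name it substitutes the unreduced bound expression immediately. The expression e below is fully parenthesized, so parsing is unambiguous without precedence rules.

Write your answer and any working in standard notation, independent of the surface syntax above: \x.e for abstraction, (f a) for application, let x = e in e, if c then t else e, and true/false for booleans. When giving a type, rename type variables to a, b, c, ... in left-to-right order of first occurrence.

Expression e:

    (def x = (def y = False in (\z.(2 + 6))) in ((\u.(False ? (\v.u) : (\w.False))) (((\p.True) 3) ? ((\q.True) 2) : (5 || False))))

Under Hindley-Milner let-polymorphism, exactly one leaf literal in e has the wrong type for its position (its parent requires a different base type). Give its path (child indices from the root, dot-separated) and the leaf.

Answer: 1.1.2.0 : 5

Derivation:
let y : Bool
  unify Int ~ Int
  unify Int ~ Int
\z._ : a -> Int
let x : forall. a -> Int
  unify Bool ~ Bool
u : b
\v._ : c -> b
\w._ : d -> Bool
  unify c -> b ~ d -> Bool
  unify c ~ d
  unify b ~ Bool
\u._ : Bool -> d -> Bool
\p._ : e -> Bool
  unify e -> Bool ~ Int -> f
  unify e ~ Int
  unify Bool ~ f
_ _ : Bool
  unify Bool ~ Bool
\q._ : g -> Bool
  unify g -> Bool ~ Int -> h
  unify g ~ Int
  unify Bool ~ h
_ _ : Bool
  unify Int ~ Bool
  FAIL: mismatch Int ~ Bool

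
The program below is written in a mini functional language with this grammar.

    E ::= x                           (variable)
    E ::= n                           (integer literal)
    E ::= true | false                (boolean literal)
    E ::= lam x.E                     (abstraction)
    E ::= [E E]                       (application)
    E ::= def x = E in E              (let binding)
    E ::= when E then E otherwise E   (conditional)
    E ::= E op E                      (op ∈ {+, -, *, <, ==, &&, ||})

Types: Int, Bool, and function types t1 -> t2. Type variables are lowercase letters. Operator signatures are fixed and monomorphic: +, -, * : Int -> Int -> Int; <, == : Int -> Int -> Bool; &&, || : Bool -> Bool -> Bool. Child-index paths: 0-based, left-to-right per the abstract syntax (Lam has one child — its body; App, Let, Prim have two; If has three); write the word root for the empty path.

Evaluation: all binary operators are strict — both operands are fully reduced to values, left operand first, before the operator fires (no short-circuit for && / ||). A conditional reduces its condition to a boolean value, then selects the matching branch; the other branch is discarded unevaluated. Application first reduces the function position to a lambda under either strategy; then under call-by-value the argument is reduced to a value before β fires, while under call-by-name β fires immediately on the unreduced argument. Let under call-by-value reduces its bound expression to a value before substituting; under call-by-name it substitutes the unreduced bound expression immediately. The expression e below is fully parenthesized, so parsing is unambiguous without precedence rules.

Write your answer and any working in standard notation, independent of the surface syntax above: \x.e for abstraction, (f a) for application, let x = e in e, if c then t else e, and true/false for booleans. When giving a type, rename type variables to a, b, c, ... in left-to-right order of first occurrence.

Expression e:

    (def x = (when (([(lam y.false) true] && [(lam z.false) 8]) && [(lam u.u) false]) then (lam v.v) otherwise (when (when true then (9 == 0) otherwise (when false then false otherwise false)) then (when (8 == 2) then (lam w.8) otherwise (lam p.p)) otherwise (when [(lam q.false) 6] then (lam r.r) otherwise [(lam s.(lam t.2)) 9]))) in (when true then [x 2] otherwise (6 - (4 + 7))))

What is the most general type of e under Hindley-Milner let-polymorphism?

Derivation:
\y._ : a -> Bool
  unify a -> Bool ~ Bool -> b
  unify a ~ Bool
  unify Bool ~ b
_ _ : Bool
  unify Bool ~ Bool
\z._ : c -> Bool
  unify c -> Bool ~ Int -> d
  unify c ~ Int
  unify Bool ~ d
_ _ : Bool
  unify Bool ~ Bool
  unify Bool ~ Bool
u : e
\u._ : e -> e
  unify e -> e ~ Bool -> f
  unify e ~ Bool
  unify Bool ~ f
_ _ : Bool
  unify Bool ~ Bool
  unify Bool ~ Bool
v : g
\v._ : g -> g
  unify Bool ~ Bool
  unify Int ~ Int
  unify Int ~ Int
  unify Bool ~ Bool
  unify Bool ~ Bool
  unify Bool ~ Bool
  unify Bool ~ Bool
  unify Int ~ Int
  unify Int ~ Int
  unify Bool ~ Bool
\w._ : h -> Int
p : i
\p._ : i -> i
  unify h -> Int ~ i -> i
  unify h ~ i
  unify Int ~ i
\q._ : j -> Bool
  unify j -> Bool ~ Int -> k
  unify j ~ Int
  unify Bool ~ k
_ _ : Bool
  unify Bool ~ Bool
r : l
\r._ : l -> l
\t._ : n -> Int
\s._ : m -> n -> Int
  unify m -> n -> Int ~ Int -> o
  unify m ~ Int
  unify n -> Int ~ o
_ _ : n -> Int
  unify l -> l ~ n -> Int
  unify l ~ n
  unify n ~ Int
  unify Int -> Int ~ Int -> Int
  unify Int ~ Int
  unify Int ~ Int
  unify g -> g ~ Int -> Int
  unify g ~ Int
  unify Int ~ Int
let x : Int -> Int
  unify Bool ~ Bool
x : Int -> Int
  unify Int -> Int ~ Int -> p
  unify Int ~ Int
  unify Int ~ p
_ _ : Int
  unify Int ~ Int
  unify Int ~ Int
  unify Int ~ Int
  unify Int ~ Int
  unify Int ~ Int

Answer: Int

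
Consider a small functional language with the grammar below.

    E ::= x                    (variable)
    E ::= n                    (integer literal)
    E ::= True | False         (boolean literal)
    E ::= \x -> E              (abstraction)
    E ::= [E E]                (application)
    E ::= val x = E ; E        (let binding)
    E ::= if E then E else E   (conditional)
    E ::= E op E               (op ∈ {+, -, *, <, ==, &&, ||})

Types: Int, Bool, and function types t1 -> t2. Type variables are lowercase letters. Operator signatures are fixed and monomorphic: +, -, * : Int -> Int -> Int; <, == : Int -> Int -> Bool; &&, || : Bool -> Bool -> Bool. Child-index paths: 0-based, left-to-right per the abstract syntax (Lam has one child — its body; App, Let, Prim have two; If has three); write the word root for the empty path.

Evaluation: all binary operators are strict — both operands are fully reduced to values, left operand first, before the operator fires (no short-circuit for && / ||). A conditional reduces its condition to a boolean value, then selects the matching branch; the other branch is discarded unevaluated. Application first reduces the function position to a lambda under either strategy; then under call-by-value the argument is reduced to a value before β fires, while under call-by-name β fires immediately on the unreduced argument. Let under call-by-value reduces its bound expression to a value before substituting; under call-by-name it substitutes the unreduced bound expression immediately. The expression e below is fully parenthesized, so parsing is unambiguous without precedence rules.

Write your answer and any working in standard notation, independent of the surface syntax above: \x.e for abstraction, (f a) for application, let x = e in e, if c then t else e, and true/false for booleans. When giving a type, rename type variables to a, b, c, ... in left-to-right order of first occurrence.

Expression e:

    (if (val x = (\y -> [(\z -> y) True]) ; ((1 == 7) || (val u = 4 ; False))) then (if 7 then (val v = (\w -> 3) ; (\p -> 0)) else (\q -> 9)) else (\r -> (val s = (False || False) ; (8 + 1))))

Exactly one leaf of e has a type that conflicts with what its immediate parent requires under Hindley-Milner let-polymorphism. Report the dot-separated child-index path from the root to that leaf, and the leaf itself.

Answer: 1.0 : 7

Working:
y : a
\z._ : b -> a
  unify b -> a ~ Bool -> c
  unify b ~ Bool
  unify a ~ c
_ _ : c
\y._ : c -> c
let x : forall. c -> c
  unify Int ~ Int
  unify Int ~ Int
  unify Bool ~ Bool
let u : Int
  unify Bool ~ Bool
  unify Bool ~ Bool
  unify Int ~ Bool
  FAIL: mismatch Int ~ Bool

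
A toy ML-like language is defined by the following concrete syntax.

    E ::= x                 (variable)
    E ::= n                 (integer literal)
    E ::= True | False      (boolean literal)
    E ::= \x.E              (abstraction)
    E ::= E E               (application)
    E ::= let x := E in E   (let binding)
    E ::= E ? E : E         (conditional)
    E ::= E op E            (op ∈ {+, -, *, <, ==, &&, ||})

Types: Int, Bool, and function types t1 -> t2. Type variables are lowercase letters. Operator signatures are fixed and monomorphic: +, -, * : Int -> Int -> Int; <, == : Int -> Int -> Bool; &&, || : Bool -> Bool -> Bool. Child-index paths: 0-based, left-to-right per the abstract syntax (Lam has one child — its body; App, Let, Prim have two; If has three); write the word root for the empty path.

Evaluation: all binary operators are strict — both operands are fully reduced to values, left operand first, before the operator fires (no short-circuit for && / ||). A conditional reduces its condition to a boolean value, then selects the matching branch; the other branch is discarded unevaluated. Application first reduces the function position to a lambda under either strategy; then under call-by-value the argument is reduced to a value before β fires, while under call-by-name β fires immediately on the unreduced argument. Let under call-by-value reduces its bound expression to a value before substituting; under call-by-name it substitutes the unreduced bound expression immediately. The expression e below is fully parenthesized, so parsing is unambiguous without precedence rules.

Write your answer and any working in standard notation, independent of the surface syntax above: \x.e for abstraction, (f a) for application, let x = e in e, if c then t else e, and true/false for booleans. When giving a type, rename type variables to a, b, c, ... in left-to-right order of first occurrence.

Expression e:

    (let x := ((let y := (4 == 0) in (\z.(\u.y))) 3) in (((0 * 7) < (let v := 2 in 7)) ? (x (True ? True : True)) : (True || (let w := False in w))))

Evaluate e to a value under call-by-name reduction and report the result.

Derivation:
step 0: (let x = ((let y = (4 == 0) in (\z.(\u.y))) 3) in (if ((0 * 7) < (let v = 2 in 7)) then (x (if true then true else true)) else (true || (let w = false in w))))
step 1: [let@root] (if ((0 * 7) < (let v = 2 in 7)) then (((let y = (4 == 0) in (\z.(\u.y))) 3) (if true then true else true)) else (true || (let w = false in w)))
step 2: [delta@0.0] (if (0 < (let v = 2 in 7)) then (((let y = (4 == 0) in (\z.(\u.y))) 3) (if true then true else true)) else (true || (let w = false in w)))
step 3: [let@0.1] (if (0 < 7) then (((let y = (4 == 0) in (\z.(\u.y))) 3) (if true then true else true)) else (true || (let w = false in w)))
step 4: [delta@0] (if true then (((let y = (4 == 0) in (\z.(\u.y))) 3) (if true then true else true)) else (true || (let w = false in w)))
step 5: [if@root] (((let y = (4 == 0) in (\z.(\u.y))) 3) (if true then true else true))
step 6: [let@0.0] (((\z.(\u.(4 == 0))) 3) (if true then true else true))
step 7: [beta@0] ((\u.(4 == 0)) (if true then true else true))
step 8: [beta@root] (4 == 0)
step 9: [delta@root] false

Answer: false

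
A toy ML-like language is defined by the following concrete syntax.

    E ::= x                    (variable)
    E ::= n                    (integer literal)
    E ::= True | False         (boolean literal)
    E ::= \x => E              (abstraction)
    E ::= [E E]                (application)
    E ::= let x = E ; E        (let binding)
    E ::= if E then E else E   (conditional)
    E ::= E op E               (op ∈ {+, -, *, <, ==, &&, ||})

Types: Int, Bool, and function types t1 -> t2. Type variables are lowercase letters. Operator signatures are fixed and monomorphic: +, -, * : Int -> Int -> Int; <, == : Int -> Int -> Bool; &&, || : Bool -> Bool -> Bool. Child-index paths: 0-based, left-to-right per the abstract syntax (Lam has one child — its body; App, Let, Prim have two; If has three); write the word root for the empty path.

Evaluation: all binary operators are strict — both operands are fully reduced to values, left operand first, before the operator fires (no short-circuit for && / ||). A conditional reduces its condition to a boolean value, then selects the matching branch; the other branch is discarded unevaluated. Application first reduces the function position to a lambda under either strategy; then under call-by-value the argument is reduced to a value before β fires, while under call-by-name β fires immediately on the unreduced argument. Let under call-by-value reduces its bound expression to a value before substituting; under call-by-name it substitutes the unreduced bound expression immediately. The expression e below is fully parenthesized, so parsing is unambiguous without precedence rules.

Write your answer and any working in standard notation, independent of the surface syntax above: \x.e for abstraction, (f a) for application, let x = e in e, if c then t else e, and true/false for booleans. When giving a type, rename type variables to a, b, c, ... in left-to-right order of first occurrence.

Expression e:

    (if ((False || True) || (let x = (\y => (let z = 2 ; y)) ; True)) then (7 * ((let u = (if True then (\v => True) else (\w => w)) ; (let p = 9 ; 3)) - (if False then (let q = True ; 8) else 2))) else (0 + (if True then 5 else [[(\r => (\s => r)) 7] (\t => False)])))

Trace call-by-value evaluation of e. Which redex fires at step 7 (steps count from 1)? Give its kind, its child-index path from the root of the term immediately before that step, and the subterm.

Working:
step 0: (if ((false || true) || (let x = (\y.(let z = 2 in y)) in true)) then (7 * ((let u = (if true then (\v.true) else (\w.w)) in (let p = 9 in 3)) - (if false then (let q = true in 8) else 2))) else (0 + (if true then 5 else (((\r.(\s.r)) 7) (\t.false)))))
step 1: [delta@0.0] (if (true || (let x = (\y.(let z = 2 in y)) in true)) then (7 * ((let u = (if true then (\v.true) else (\w.w)) in (let p = 9 in 3)) - (if false then (let q = true in 8) else 2))) else (0 + (if true then 5 else (((\r.(\s.r)) 7) (\t.false)))))
step 2: [let@0.1] (if (true || true) then (7 * ((let u = (if true then (\v.true) else (\w.w)) in (let p = 9 in 3)) - (if false then (let q = true in 8) else 2))) else (0 + (if true then 5 else (((\r.(\s.r)) 7) (\t.false)))))
step 3: [delta@0] (if true then (7 * ((let u = (if true then (\v.true) else (\w.w)) in (let p = 9 in 3)) - (if false then (let q = true in 8) else 2))) else (0 + (if true then 5 else (((\r.(\s.r)) 7) (\t.false)))))
step 4: [if@root] (7 * ((let u = (if true then (\v.true) else (\w.w)) in (let p = 9 in 3)) - (if false then (let q = true in 8) else 2)))
step 5: [if@1.0.0] (7 * ((let u = (\v.true) in (let p = 9 in 3)) - (if false then (let q = true in 8) else 2)))
step 6: [let@1.0] (7 * ((let p = 9 in 3) - (if false then (let q = true in 8) else 2)))
step 7: [let@1.0] (7 * (3 - (if false then (let q = true in 8) else 2)))

Answer: let at 1.0 : (let p = 9 in 3)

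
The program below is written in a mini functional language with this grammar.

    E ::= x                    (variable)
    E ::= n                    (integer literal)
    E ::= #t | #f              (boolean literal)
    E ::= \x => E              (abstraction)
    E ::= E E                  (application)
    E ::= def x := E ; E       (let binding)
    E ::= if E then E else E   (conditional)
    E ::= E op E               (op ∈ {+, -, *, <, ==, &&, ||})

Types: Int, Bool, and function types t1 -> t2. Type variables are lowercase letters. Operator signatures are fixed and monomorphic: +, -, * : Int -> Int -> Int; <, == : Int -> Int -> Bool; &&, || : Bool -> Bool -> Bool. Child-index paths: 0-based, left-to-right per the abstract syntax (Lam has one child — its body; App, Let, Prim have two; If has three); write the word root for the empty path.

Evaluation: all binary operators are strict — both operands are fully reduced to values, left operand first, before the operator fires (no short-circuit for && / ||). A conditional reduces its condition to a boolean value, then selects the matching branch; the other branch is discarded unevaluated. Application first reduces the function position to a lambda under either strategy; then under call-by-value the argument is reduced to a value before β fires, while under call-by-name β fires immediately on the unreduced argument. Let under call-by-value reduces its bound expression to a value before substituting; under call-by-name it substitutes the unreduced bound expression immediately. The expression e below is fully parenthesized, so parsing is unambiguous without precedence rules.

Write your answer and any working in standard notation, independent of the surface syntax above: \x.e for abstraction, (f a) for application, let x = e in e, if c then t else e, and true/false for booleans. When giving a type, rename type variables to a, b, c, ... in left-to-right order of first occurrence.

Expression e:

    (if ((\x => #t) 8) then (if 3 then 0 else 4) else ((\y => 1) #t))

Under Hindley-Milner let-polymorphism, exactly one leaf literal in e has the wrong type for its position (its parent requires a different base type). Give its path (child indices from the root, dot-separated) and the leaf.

Derivation:
\x._ : a -> Bool
  unify a -> Bool ~ Int -> b
  unify a ~ Int
  unify Bool ~ b
_ _ : Bool
  unify Bool ~ Bool
  unify Int ~ Bool
  FAIL: mismatch Int ~ Bool

Answer: 1.0 : 3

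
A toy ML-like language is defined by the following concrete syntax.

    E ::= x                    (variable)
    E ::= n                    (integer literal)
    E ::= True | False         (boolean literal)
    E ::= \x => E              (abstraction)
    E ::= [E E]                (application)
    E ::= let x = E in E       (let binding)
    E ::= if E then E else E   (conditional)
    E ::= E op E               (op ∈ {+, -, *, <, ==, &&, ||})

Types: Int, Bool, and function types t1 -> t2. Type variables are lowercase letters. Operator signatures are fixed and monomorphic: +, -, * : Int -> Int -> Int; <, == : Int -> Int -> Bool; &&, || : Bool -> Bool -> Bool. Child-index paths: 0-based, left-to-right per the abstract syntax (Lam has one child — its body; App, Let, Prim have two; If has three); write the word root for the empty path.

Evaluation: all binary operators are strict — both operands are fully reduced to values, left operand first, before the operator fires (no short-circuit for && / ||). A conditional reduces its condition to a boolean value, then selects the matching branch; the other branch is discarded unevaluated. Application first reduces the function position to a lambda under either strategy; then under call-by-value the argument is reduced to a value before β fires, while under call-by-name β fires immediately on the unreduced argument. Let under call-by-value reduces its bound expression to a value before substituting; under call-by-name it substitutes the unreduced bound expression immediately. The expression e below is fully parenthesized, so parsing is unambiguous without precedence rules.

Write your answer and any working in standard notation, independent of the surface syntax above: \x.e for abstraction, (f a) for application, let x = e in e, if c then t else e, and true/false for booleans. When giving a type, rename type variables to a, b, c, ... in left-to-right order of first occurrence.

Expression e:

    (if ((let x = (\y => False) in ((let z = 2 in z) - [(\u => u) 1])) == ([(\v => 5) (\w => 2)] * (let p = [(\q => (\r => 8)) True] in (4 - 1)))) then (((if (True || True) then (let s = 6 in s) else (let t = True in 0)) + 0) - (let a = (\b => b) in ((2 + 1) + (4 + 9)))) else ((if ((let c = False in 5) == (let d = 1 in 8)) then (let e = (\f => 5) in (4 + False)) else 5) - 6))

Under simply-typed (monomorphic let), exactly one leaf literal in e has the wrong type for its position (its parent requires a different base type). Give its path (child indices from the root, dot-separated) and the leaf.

Working:
\y._ : a -> Bool
let x : a -> Bool
let z : Int
z : Int
  unify Int ~ Int
u : b
\u._ : b -> b
  unify b -> b ~ Int -> c
  unify b ~ Int
  unify Int ~ c
_ _ : Int
  unify Int ~ Int
  unify Int ~ Int
\v._ : d -> Int
\w._ : e -> Int
  unify d -> Int ~ (e -> Int) -> f
  unify d ~ e -> Int
  unify Int ~ f
_ _ : Int
  unify Int ~ Int
\r._ : h -> Int
\q._ : g -> h -> Int
  unify g -> h -> Int ~ Bool -> i
  unify g ~ Bool
  unify h -> Int ~ i
_ _ : h -> Int
let p : h -> Int
  unify Int ~ Int
  unify Int ~ Int
  unify Int ~ Int
  unify Int ~ Int
  unify Bool ~ Bool
  unify Bool ~ Bool
  unify Bool ~ Bool
  unify Bool ~ Bool
let s : Int
s : Int
let t : Bool
  unify Int ~ Int
  unify Int ~ Int
  unify Int ~ Int
  unify Int ~ Int
b : j
\b._ : j -> j
let a : j -> j
  unify Int ~ Int
  unify Int ~ Int
  unify Int ~ Int
  unify Int ~ Int
  unify Int ~ Int
  unify Int ~ Int
  unify Int ~ Int
let c : Bool
  unify Int ~ Int
let d : Int
  unify Int ~ Int
  unify Bool ~ Bool
\f._ : k -> Int
let e : k -> Int
  unify Int ~ Int
  unify Bool ~ Int
  FAIL: mismatch Bool ~ Int

Answer: 2.0.1.1.1 : false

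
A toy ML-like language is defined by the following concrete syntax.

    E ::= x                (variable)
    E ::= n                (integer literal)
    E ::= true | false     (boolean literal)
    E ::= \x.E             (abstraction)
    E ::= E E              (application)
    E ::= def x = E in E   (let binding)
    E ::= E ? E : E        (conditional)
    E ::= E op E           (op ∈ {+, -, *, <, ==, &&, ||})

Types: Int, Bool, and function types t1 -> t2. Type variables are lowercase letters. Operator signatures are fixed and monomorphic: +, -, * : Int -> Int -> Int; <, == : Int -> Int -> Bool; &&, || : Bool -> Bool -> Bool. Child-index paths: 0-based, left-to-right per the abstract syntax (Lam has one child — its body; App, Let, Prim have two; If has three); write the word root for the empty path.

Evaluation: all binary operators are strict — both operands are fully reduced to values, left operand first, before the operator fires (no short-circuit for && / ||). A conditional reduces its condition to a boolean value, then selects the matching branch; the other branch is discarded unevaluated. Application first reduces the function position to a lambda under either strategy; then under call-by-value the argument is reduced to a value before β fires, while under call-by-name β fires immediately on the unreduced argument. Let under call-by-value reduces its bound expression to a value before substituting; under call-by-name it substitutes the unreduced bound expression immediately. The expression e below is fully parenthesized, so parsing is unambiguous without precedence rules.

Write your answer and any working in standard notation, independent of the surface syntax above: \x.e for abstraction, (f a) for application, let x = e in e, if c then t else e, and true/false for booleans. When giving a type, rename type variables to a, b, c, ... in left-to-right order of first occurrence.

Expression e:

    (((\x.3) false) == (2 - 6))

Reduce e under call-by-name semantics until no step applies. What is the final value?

Trace:
step 0: (((\x.3) false) == (2 - 6))
step 1: [beta@0] (3 == (2 - 6))
step 2: [delta@1] (3 == -4)
step 3: [delta@root] false

Answer: false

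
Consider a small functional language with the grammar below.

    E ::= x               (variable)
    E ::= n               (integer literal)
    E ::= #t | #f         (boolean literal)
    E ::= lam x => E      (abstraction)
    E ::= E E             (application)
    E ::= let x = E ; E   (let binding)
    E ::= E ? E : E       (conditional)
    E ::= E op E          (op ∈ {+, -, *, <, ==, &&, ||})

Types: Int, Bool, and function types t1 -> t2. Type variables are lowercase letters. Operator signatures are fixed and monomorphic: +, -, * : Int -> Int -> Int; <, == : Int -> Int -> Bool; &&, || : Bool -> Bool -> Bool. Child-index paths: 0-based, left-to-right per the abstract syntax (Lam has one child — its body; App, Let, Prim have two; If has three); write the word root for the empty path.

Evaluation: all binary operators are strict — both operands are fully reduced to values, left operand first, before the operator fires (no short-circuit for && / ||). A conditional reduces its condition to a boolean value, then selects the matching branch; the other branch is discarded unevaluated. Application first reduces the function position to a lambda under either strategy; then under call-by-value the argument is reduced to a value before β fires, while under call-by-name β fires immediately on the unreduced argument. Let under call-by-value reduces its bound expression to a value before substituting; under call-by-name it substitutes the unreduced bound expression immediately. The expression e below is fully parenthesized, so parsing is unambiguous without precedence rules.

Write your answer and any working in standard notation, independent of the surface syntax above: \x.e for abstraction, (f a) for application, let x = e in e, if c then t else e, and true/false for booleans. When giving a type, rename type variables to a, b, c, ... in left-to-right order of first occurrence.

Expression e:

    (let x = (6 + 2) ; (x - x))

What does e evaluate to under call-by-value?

Answer: 0

Derivation:
step 0: (let x = (6 + 2) in (x - x))
step 1: [delta@0] (let x = 8 in (x - x))
step 2: [let@root] (8 - 8)
step 3: [delta@root] 0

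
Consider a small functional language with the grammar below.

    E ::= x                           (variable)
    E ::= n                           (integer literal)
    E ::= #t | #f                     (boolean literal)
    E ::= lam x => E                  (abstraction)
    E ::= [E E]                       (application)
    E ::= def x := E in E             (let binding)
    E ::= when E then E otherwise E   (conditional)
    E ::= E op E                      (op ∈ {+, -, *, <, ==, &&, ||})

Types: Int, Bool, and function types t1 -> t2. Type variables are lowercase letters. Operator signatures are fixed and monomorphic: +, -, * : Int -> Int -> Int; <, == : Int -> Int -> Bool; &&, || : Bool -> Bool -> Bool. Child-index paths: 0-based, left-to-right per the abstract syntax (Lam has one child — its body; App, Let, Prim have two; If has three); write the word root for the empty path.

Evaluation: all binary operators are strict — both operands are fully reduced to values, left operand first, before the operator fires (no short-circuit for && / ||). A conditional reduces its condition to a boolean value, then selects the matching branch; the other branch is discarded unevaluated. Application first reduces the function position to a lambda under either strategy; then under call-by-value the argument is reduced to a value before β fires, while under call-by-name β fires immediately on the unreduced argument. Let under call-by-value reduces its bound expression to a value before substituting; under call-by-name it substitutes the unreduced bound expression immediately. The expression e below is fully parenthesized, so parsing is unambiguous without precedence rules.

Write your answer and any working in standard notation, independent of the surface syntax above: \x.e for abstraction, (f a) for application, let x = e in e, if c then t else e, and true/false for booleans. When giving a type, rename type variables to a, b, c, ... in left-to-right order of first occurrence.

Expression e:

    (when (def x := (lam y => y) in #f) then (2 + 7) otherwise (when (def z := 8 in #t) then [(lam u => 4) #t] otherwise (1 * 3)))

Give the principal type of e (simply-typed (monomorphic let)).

Trace:
y : a
\y._ : a -> a
let x : a -> a
  unify Bool ~ Bool
  unify Int ~ Int
  unify Int ~ Int
let z : Int
  unify Bool ~ Bool
\u._ : b -> Int
  unify b -> Int ~ Bool -> c
  unify b ~ Bool
  unify Int ~ c
_ _ : Int
  unify Int ~ Int
  unify Int ~ Int
  unify Int ~ Int
  unify Int ~ Int

Answer: Int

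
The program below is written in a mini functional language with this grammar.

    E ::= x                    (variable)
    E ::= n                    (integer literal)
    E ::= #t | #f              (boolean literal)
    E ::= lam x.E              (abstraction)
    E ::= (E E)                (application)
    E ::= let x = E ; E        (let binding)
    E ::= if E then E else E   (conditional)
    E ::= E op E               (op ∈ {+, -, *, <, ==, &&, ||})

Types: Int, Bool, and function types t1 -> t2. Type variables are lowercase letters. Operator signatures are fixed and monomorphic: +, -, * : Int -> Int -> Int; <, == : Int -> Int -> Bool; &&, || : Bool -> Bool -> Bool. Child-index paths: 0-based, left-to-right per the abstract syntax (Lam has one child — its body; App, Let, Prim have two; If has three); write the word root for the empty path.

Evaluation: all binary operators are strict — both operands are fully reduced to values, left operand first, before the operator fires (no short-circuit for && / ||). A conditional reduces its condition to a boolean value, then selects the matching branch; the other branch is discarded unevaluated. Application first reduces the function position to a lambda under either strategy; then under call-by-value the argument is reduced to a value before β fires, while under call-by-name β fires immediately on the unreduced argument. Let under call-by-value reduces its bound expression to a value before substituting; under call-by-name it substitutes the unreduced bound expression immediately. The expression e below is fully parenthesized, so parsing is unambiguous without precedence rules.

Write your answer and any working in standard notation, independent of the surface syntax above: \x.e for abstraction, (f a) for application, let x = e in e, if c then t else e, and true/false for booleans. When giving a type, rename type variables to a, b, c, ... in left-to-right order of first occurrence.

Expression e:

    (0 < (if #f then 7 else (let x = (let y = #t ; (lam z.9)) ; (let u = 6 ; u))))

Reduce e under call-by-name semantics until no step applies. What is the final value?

Trace:
step 0: (0 < (if false then 7 else (let x = (let y = true in (\z.9)) in (let u = 6 in u))))
step 1: [if@1] (0 < (let x = (let y = true in (\z.9)) in (let u = 6 in u)))
step 2: [let@1] (0 < (let u = 6 in u))
step 3: [let@1] (0 < 6)
step 4: [delta@root] true

Answer: true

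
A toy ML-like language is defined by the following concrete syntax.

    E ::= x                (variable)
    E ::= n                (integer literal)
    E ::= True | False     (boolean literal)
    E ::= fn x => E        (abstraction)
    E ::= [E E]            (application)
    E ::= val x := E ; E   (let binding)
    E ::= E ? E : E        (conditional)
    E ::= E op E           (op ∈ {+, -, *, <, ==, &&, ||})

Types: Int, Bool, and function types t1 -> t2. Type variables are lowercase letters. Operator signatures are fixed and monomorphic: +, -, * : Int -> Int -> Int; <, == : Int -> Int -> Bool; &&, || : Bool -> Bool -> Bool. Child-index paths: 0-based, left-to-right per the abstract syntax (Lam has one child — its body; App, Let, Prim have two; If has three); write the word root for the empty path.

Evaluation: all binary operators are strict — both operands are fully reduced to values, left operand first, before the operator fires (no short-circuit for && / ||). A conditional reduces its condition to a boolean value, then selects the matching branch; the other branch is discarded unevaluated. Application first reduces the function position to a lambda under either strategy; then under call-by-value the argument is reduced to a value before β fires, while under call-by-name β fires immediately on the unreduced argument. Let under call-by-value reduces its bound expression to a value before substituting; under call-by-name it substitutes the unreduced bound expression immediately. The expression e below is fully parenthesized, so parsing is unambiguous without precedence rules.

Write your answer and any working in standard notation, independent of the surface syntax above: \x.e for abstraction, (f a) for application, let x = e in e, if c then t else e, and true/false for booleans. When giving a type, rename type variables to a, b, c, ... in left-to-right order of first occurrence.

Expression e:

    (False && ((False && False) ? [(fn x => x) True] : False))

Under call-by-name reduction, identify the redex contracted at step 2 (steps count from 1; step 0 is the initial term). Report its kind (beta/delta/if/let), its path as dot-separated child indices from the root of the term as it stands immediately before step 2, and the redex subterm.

Working:
step 0: (false && (if (false && false) then ((\x.x) true) else false))
step 1: [delta@1.0] (false && (if false then ((\x.x) true) else false))
step 2: [if@1] (false && false)

Answer: if at 1 : (if false then ((\x.x) true) else false)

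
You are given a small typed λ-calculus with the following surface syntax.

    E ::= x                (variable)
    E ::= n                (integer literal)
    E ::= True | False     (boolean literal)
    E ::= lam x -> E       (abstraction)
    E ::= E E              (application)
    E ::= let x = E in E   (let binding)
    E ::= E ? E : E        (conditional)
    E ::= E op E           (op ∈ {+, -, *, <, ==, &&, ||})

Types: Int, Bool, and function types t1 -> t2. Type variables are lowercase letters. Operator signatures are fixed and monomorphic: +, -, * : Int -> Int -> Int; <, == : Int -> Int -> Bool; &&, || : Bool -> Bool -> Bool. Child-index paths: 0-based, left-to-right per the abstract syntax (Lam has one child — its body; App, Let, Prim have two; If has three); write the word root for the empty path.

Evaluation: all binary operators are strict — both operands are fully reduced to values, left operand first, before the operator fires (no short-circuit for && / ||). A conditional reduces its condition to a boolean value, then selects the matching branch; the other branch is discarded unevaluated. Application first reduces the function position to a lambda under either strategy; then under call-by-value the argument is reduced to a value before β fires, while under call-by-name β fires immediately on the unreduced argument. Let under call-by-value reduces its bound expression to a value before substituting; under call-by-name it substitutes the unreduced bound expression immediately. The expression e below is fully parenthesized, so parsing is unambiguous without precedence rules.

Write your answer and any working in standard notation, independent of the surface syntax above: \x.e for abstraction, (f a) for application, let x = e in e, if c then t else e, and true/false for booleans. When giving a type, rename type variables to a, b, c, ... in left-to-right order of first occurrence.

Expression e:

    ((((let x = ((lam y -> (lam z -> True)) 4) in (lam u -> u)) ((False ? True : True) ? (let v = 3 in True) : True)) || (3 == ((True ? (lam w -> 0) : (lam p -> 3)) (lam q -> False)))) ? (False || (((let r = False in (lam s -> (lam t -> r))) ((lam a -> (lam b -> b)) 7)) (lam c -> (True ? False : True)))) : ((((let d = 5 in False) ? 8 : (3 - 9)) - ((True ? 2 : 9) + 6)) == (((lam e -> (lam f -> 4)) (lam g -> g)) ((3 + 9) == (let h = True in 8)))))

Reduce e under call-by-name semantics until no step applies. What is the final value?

Derivation:
step 0: (if (((let x = ((\y.(\z.true)) 4) in (\u.u)) (if (if false then true else true) then (let v = 3 in true) else true)) || (3 == ((if true then (\w.0) else (\p.3)) (\q.false)))) then (false || (((let r = false in (\s.(\t.r))) ((\a.(\b.b)) 7)) (\c.(if true then false else true)))) else (((if (let d = 5 in false) then 8 else (3 - 9)) - ((if true then 2 else 9) + 6)) == (((\e.(\f.4)) (\g.g)) ((3 + 9) == (let h = true in 8)))))
step 1: [let@0.0.0] (if (((\u.u) (if (if false then true else true) then (let v = 3 in true) else true)) || (3 == ((if true then (\w.0) else (\p.3)) (\q.false)))) then (false || (((let r = false in (\s.(\t.r))) ((\a.(\b.b)) 7)) (\c.(if true then false else true)))) else (((if (let d = 5 in false) then 8 else (3 - 9)) - ((if true then 2 else 9) + 6)) == (((\e.(\f.4)) (\g.g)) ((3 + 9) == (let h = true in 8)))))
step 2: [beta@0.0] (if ((if (if false then true else true) then (let v = 3 in true) else true) || (3 == ((if true then (\w.0) else (\p.3)) (\q.false)))) then (false || (((let r = false in (\s.(\t.r))) ((\a.(\b.b)) 7)) (\c.(if true then false else true)))) else (((if (let d = 5 in false) then 8 else (3 - 9)) - ((if true then 2 else 9) + 6)) == (((\e.(\f.4)) (\g.g)) ((3 + 9) == (let h = true in 8)))))
step 3: [if@0.0.0] (if ((if true then (let v = 3 in true) else true) || (3 == ((if true then (\w.0) else (\p.3)) (\q.false)))) then (false || (((let r = false in (\s.(\t.r))) ((\a.(\b.b)) 7)) (\c.(if true then false else true)))) else (((if (let d = 5 in false) then 8 else (3 - 9)) - ((if true then 2 else 9) + 6)) == (((\e.(\f.4)) (\g.g)) ((3 + 9) == (let h = true in 8)))))
step 4: [if@0.0] (if ((let v = 3 in true) || (3 == ((if true then (\w.0) else (\p.3)) (\q.false)))) then (false || (((let r = false in (\s.(\t.r))) ((\a.(\b.b)) 7)) (\c.(if true then false else true)))) else (((if (let d = 5 in false) then 8 else (3 - 9)) - ((if true then 2 else 9) + 6)) == (((\e.(\f.4)) (\g.g)) ((3 + 9) == (let h = true in 8)))))
step 5: [let@0.0] (if (true || (3 == ((if true then (\w.0) else (\p.3)) (\q.false)))) then (false || (((let r = false in (\s.(\t.r))) ((\a.(\b.b)) 7)) (\c.(if true then false else true)))) else (((if (let d = 5 in false) then 8 else (3 - 9)) - ((if true then 2 else 9) + 6)) == (((\e.(\f.4)) (\g.g)) ((3 + 9) == (let h = true in 8)))))
step 6: [if@0.1.1.0] (if (true || (3 == ((\w.0) (\q.false)))) then (false || (((let r = false in (\s.(\t.r))) ((\a.(\b.b)) 7)) (\c.(if true then false else true)))) else (((if (let d = 5 in false) then 8 else (3 - 9)) - ((if true then 2 else 9) + 6)) == (((\e.(\f.4)) (\g.g)) ((3 + 9) == (let h = true in 8)))))
step 7: [beta@0.1.1] (if (true || (3 == 0)) then (false || (((let r = false in (\s.(\t.r))) ((\a.(\b.b)) 7)) (\c.(if true then false else true)))) else (((if (let d = 5 in false) then 8 else (3 - 9)) - ((if true then 2 else 9) + 6)) == (((\e.(\f.4)) (\g.g)) ((3 + 9) == (let h = true in 8)))))
step 8: [delta@0.1] (if (true || false) then (false || (((let r = false in (\s.(\t.r))) ((\a.(\b.b)) 7)) (\c.(if true then false else true)))) else (((if (let d = 5 in false) then 8 else (3 - 9)) - ((if true then 2 else 9) + 6)) == (((\e.(\f.4)) (\g.g)) ((3 + 9) == (let h = true in 8)))))
step 9: [delta@0] (if true then (false || (((let r = false in (\s.(\t.r))) ((\a.(\b.b)) 7)) (\c.(if true then false else true)))) else (((if (let d = 5 in false) then 8 else (3 - 9)) - ((if true then 2 else 9) + 6)) == (((\e.(\f.4)) (\g.g)) ((3 + 9) == (let h = true in 8)))))
step 10: [if@root] (false || (((let r = false in (\s.(\t.r))) ((\a.(\b.b)) 7)) (\c.(if true then false else true))))
step 11: [let@1.0.0] (false || (((\s.(\t.false)) ((\a.(\b.b)) 7)) (\c.(if true then false else true))))
step 12: [beta@1.0] (false || ((\t.false) (\c.(if true then false else true))))
step 13: [beta@1] (false || false)
step 14: [delta@root] false

Answer: false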